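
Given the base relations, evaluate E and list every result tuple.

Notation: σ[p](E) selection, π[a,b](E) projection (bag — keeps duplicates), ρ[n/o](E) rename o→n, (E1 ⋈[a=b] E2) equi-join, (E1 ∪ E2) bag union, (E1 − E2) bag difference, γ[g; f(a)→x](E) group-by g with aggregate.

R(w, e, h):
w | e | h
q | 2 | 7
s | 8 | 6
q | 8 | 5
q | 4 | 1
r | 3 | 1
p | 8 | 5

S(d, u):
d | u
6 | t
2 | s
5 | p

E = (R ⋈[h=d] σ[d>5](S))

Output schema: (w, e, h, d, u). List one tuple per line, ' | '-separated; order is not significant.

Per-node cardinality:
  R → 6
  S → 3
  σ[d>5](S) → 1
  (R ⋈[h=d] σ[d>5](S)) → 1

== RESULT ==
w | e | h | d | u
s | 8 | 6 | 6 | t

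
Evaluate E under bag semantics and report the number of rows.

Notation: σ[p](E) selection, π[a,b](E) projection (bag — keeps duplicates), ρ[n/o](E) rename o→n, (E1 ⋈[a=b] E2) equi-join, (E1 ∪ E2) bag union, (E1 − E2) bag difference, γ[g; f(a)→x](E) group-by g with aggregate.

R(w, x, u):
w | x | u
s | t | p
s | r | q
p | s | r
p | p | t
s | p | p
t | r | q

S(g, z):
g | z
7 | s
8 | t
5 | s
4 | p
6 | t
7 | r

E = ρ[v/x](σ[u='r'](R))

Per-node cardinality:
  R → 6
  σ[u='r'](R) → 1
  ρ[v/x](σ[u='r'](R)) → 1

|E| = 1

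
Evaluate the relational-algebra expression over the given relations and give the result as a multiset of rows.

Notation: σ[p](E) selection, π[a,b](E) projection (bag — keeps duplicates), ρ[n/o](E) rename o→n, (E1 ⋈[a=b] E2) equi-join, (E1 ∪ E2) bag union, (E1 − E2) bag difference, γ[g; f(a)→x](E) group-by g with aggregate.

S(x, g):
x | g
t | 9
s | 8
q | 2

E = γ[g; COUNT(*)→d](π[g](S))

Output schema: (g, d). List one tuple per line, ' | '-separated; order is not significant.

Subexpression sizes:
  S → 3
  π[g](S) → 3
  γ[g; COUNT(*)→d](π[g](S)) → 3

== RESULT ==
g | d
2 | 1
8 | 1
9 | 1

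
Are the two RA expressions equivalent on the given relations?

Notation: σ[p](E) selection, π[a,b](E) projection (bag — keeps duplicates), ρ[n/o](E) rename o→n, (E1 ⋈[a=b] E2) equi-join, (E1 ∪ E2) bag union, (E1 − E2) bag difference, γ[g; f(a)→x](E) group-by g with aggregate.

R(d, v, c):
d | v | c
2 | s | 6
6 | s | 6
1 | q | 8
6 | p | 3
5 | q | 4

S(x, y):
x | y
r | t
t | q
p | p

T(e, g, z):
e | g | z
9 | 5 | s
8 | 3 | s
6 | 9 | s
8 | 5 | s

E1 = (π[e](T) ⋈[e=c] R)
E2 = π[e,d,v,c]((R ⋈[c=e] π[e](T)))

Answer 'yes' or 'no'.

E1 subexpression sizes:
  T → 4
  π[e](T) → 4
  R → 5
  (π[e](T) ⋈[e=c] R) → 4
E2 subexpression sizes:
  R → 5
  T → 4
  π[e](T) → 4
  (R ⋈[c=e] π[e](T)) → 4
  π[e,d,v,c]((R ⋈[c=e] π[e](T))) → 4

E1 and E2 produce the same multiset:
e | d | v | c
6 | 2 | s | 6
6 | 6 | s | 6
8 | 1 | q | 8
8 | 1 | q | 8

yes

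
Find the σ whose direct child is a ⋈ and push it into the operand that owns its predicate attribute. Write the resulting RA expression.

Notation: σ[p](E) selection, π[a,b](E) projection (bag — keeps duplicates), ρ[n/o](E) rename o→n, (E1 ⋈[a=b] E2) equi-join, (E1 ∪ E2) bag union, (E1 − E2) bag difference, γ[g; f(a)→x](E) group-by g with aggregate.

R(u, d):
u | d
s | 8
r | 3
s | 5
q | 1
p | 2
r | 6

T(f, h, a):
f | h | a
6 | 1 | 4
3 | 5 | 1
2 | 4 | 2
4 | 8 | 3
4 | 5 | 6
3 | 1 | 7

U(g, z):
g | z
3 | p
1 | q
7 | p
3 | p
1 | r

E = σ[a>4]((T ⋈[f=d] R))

σ filters on a, owned by the left side.
E' = (σ[a>4](T) ⋈[f=d] R)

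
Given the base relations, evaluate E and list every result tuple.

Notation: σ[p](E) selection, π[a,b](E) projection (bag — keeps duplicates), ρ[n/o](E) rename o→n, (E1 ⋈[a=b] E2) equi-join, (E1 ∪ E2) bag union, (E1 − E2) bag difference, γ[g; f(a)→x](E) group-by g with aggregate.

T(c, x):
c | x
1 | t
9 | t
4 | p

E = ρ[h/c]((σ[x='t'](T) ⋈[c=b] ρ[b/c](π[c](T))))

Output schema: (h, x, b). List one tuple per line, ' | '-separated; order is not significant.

Row counts bottom-up:
  T → 3
  σ[x='t'](T) → 2
  T → 3
  π[c](T) → 3
  ρ[b/c](π[c](T)) → 3
  (σ[x='t'](T) ⋈[c=b] ρ[b/c](π[c](T))) → 2
  ρ[h/c]((σ[x='t'](T) ⋈[c=b] ρ[b/c](π[c](T)))) → 2

== RESULT ==
h | x | b
1 | t | 1
9 | t | 9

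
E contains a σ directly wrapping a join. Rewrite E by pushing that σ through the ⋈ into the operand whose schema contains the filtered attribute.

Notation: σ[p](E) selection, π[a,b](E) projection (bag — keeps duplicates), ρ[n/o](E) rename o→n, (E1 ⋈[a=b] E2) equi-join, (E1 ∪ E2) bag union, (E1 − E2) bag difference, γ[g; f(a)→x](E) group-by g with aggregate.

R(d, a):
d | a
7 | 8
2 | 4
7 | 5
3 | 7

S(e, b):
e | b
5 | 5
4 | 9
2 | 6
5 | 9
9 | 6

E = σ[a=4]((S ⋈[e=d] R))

σ filters on a, owned by the right side.
E' = (S ⋈[e=d] σ[a=4](R))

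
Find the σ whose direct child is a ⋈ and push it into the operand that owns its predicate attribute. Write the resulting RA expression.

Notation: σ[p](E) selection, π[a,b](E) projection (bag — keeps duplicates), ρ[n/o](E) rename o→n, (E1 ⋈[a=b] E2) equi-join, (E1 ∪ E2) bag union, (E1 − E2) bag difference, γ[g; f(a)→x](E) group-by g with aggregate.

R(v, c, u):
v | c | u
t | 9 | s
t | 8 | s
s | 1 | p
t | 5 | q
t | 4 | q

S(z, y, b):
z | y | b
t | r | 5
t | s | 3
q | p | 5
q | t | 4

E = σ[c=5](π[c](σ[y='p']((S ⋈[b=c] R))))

σ filters on y, owned by the left side.
E' = σ[c=5](π[c]((σ[y='p'](S) ⋈[b=c] R)))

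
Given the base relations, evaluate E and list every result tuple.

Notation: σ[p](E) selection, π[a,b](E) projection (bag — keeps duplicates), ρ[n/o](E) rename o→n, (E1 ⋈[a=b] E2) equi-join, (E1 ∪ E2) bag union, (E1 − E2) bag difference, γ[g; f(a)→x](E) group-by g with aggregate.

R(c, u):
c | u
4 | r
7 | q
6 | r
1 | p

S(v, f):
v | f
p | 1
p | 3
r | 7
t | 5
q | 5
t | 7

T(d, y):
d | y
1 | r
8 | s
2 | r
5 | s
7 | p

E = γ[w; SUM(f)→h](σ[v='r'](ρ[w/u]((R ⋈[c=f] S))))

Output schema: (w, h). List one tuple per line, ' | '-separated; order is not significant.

Subexpression sizes:
  R → 4
  S → 6
  (R ⋈[c=f] S) → 3
  ρ[w/u]((R ⋈[c=f] S)) → 3
  σ[v='r'](ρ[w/u]((R ⋈[c=f] S))) → 1
  γ[w; SUM(f)→h](σ[v='r'](ρ[w/u]((R ⋈[c=f] S)))) → 1

== RESULT ==
w | h
q | 7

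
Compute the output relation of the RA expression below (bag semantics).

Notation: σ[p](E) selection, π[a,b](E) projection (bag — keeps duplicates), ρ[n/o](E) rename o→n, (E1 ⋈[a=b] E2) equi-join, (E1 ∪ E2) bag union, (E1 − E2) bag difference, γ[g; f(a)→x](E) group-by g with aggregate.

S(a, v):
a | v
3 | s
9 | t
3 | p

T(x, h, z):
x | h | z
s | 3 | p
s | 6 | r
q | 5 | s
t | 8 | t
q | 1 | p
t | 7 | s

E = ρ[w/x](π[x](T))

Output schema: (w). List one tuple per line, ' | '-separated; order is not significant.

Per-node cardinality:
  T → 6
  π[x](T) → 6
  ρ[w/x](π[x](T)) → 6

== RESULT ==
w
q
q
s
s
t
t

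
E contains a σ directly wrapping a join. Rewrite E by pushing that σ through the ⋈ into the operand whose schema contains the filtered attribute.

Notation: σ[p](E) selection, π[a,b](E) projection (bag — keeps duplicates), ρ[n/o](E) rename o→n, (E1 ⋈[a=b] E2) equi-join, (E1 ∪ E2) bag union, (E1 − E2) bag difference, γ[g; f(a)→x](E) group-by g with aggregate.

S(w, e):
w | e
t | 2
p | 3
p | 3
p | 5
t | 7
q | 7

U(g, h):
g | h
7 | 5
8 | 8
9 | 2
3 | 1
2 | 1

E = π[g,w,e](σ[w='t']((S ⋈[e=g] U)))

σ filters on w, owned by the left side.
E' = π[g,w,e]((σ[w='t'](S) ⋈[e=g] U))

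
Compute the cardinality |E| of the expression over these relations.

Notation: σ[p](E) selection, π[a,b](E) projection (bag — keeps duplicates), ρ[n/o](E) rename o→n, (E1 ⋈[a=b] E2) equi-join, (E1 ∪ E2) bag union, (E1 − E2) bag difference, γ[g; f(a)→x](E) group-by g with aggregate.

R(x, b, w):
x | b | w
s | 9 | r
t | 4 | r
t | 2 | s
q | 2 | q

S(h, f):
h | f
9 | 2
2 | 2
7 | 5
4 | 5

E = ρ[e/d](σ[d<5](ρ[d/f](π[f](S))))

Row counts bottom-up:
  S → 4
  π[f](S) → 4
  ρ[d/f](π[f](S)) → 4
  σ[d<5](ρ[d/f](π[f](S))) → 2
  ρ[e/d](σ[d<5](ρ[d/f](π[f](S)))) → 2

|E| = 2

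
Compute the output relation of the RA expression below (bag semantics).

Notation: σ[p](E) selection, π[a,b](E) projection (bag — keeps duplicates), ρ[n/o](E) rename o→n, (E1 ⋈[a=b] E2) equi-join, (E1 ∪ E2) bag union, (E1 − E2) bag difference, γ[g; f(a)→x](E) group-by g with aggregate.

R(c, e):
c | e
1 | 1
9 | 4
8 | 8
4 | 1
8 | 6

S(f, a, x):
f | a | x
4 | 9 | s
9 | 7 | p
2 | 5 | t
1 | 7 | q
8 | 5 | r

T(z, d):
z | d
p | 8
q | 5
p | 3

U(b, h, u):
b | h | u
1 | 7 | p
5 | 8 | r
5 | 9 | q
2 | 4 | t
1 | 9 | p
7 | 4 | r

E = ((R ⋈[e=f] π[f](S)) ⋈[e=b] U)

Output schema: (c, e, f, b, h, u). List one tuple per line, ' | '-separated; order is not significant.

Stepwise |·|:
  R → 5
  S → 5
  π[f](S) → 5
  (R ⋈[e=f] π[f](S)) → 4
  U → 6
  ((R ⋈[e=f] π[f](S)) ⋈[e=b] U) → 4

== RESULT ==
c | e | f | b | h | u
1 | 1 | 1 | 1 | 7 | p
1 | 1 | 1 | 1 | 9 | p
4 | 1 | 1 | 1 | 7 | p
4 | 1 | 1 | 1 | 9 | p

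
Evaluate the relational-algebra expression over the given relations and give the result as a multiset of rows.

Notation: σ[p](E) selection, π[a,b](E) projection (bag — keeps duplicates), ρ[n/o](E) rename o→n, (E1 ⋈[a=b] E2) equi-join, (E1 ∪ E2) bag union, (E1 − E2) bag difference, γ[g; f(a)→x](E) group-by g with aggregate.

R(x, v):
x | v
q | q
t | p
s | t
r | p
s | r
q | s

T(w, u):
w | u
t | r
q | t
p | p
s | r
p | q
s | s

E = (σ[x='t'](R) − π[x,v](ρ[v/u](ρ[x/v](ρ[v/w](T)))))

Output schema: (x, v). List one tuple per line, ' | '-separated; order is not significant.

Stepwise |·|:
  R → 6
  σ[x='t'](R) → 1
  T → 6
  ρ[v/w](T) → 6
  ρ[x/v](ρ[v/w](T)) → 6
  ρ[v/u](ρ[x/v](ρ[v/w](T))) → 6
  π[x,v](ρ[v/u](ρ[x/v](ρ[v/w](T)))) → 6
  (σ[x='t'](R) − π[x,v](ρ[v/u](ρ[x/v](ρ[v/w](T))))) → 1

== RESULT ==
x | v
t | p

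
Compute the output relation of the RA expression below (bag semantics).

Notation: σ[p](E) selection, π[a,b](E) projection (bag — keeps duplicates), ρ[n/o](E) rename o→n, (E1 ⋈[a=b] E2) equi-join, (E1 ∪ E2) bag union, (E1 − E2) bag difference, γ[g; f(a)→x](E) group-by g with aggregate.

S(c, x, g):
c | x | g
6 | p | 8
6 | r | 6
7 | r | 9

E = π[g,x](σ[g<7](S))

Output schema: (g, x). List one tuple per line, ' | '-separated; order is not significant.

Per-node cardinality:
  S → 3
  σ[g<7](S) → 1
  π[g,x](σ[g<7](S)) → 1

== RESULT ==
g | x
6 | r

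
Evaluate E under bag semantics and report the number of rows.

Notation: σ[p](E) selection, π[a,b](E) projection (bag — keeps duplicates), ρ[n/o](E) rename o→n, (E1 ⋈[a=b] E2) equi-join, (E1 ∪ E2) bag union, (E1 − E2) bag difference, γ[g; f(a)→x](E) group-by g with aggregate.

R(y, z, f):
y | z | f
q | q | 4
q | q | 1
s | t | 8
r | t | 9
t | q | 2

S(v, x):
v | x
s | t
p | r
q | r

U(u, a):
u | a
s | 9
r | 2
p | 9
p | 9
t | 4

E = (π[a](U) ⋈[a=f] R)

Per-node cardinality:
  U → 5
  π[a](U) → 5
  R → 5
  (π[a](U) ⋈[a=f] R) → 5

|E| = 5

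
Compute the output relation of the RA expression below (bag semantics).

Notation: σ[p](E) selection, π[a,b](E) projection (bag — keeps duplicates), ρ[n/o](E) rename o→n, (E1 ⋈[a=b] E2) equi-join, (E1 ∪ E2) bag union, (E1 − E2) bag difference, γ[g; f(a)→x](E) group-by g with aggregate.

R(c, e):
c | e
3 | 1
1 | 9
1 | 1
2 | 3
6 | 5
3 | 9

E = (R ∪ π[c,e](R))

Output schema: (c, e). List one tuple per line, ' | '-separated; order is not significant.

Per-node cardinality:
  R → 6
  R → 6
  π[c,e](R) → 6
  (R ∪ π[c,e](R)) → 12

== RESULT ==
c | e
1 | 1
1 | 1
1 | 9
1 | 9
2 | 3
2 | 3
3 | 1
3 | 1
3 | 9
3 | 9
6 | 5
6 | 5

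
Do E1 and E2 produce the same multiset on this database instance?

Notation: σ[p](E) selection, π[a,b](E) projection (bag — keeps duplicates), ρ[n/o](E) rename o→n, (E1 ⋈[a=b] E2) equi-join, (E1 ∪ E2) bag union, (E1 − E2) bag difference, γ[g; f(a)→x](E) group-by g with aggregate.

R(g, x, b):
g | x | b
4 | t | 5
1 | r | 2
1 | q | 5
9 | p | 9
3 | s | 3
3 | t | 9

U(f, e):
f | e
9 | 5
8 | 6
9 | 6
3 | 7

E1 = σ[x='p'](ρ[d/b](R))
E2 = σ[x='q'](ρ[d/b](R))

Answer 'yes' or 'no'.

E1 subexpression sizes:
  R → 6
  ρ[d/b](R) → 6
  σ[x='p'](ρ[d/b](R)) → 1
E2 subexpression sizes:
  R → 6
  ρ[d/b](R) → 6
  σ[x='q'](ρ[d/b](R)) → 1

E1 result:
g | x | d
9 | p | 9
E2 result:
g | x | d
1 | q | 5
Witness: (1, 'q', 5) appears 0× in E1 but 1× in E2.

no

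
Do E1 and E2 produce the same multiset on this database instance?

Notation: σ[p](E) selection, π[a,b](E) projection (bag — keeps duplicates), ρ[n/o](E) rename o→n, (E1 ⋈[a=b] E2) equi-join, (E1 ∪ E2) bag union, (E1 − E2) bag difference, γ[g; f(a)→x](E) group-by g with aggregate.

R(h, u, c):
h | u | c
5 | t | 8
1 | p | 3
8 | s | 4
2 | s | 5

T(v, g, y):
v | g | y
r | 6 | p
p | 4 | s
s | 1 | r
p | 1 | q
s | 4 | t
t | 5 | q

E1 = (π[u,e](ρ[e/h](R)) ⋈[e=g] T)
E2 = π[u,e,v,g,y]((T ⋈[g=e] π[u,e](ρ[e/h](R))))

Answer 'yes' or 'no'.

E1 row counts bottom-up:
  R → 4
  ρ[e/h](R) → 4
  π[u,e](ρ[e/h](R)) → 4
  T → 6
  (π[u,e](ρ[e/h](R)) ⋈[e=g] T) → 3
E2 row counts bottom-up:
  T → 6
  R → 4
  ρ[e/h](R) → 4
  π[u,e](ρ[e/h](R)) → 4
  (T ⋈[g=e] π[u,e](ρ[e/h](R))) → 3
  π[u,e,v,g,y]((T ⋈[g=e] π[u,e](ρ[e/h](R)))) → 3

E1 and E2 produce the same multiset:
u | e | v | g | y
p | 1 | p | 1 | q
p | 1 | s | 1 | r
t | 5 | t | 5 | q

yes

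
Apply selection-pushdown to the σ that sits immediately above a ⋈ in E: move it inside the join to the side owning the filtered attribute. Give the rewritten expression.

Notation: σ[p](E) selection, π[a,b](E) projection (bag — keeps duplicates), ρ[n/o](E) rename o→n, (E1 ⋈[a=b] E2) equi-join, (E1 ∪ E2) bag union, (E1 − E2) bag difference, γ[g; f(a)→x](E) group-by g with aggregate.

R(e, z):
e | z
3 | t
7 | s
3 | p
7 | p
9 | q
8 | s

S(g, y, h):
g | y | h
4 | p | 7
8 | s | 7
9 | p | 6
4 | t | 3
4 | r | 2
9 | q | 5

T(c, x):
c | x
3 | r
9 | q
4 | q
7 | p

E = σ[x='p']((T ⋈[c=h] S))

σ filters on x, owned by the left side.
E' = (σ[x='p'](T) ⋈[c=h] S)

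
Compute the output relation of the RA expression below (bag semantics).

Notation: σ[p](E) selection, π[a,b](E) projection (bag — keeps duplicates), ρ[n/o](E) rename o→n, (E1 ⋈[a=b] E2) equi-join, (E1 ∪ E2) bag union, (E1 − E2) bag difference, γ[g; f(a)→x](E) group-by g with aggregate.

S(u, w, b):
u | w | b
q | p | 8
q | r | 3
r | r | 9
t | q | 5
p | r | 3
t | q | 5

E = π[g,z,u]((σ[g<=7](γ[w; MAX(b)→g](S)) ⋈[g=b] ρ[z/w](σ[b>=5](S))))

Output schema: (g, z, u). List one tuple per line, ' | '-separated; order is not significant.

Stepwise |·|:
  S → 6
  γ[w; MAX(b)→g](S) → 3
  σ[g<=7](γ[w; MAX(b)→g](S)) → 1
  S → 6
  σ[b>=5](S) → 4
  ρ[z/w](σ[b>=5](S)) → 4
  (σ[g<=7](γ[w; MAX(b)→g](S)) ⋈[g=b] ρ[z/w](σ[b>=5](S))) → 2
  π[g,z,u]((σ[g<=7](γ[w; MAX(b)→g](S)) ⋈[g=b] ρ[z/w](σ[b>=5](S)))) → 2

== RESULT ==
g | z | u
5 | q | t
5 | q | t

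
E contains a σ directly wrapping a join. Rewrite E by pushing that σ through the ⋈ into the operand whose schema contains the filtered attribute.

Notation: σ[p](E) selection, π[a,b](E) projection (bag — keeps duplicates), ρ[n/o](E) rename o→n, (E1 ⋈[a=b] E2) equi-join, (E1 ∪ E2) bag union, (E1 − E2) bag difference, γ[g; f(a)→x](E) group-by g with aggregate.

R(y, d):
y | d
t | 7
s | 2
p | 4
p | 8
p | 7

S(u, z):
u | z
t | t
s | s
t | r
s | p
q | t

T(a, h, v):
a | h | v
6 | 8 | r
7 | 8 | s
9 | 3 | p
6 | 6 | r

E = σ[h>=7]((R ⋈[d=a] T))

σ filters on h, owned by the right side.
E' = (R ⋈[d=a] σ[h>=7](T))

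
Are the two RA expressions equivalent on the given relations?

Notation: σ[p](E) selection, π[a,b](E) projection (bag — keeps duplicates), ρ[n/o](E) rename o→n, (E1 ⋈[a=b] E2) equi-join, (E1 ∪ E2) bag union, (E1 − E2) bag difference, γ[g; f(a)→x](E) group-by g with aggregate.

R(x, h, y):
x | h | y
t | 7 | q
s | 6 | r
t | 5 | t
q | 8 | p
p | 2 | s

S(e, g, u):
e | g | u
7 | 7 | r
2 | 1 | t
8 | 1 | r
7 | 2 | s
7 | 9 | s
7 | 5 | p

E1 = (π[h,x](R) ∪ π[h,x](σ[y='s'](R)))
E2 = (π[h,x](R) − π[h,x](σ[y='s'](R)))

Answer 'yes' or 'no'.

E1 row counts bottom-up:
  R → 5
  π[h,x](R) → 5
  R → 5
  σ[y='s'](R) → 1
  π[h,x](σ[y='s'](R)) → 1
  (π[h,x](R) ∪ π[h,x](σ[y='s'](R))) → 6
E2 row counts bottom-up:
  R → 5
  π[h,x](R) → 5
  R → 5
  σ[y='s'](R) → 1
  π[h,x](σ[y='s'](R)) → 1
  (π[h,x](R) − π[h,x](σ[y='s'](R))) → 4

E1 result:
h | x
2 | p
2 | p
5 | t
6 | s
7 | t
8 | q
E2 result:
h | x
5 | t
6 | s
7 | t
8 | q
Witness: (2, 'p') appears 2× in E1 but 0× in E2.

no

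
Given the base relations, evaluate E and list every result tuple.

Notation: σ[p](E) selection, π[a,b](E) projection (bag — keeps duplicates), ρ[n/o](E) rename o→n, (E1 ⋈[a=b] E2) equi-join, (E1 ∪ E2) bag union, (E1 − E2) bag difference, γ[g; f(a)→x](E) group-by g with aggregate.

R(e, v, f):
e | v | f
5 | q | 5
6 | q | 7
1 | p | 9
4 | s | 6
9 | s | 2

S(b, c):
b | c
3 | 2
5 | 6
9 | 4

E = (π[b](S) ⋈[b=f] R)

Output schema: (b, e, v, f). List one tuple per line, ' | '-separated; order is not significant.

Row counts bottom-up:
  S → 3
  π[b](S) → 3
  R → 5
  (π[b](S) ⋈[b=f] R) → 2

== RESULT ==
b | e | v | f
5 | 5 | q | 5
9 | 1 | p | 9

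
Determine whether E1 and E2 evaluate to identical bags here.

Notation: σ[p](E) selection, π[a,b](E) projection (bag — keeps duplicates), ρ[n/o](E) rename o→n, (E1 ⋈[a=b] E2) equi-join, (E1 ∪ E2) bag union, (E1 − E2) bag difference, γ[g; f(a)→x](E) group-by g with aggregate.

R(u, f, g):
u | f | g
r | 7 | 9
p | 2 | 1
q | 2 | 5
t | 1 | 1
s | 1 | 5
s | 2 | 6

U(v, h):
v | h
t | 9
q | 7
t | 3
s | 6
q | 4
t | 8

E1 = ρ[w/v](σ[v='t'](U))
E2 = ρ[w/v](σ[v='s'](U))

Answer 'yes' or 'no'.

E1 row counts bottom-up:
  U → 6
  σ[v='t'](U) → 3
  ρ[w/v](σ[v='t'](U)) → 3
E2 row counts bottom-up:
  U → 6
  σ[v='s'](U) → 1
  ρ[w/v](σ[v='s'](U)) → 1

E1 result:
w | h
t | 3
t | 8
t | 9
E2 result:
w | h
s | 6
Witness: ('t', 8) appears 1× in E1 but 0× in E2.

no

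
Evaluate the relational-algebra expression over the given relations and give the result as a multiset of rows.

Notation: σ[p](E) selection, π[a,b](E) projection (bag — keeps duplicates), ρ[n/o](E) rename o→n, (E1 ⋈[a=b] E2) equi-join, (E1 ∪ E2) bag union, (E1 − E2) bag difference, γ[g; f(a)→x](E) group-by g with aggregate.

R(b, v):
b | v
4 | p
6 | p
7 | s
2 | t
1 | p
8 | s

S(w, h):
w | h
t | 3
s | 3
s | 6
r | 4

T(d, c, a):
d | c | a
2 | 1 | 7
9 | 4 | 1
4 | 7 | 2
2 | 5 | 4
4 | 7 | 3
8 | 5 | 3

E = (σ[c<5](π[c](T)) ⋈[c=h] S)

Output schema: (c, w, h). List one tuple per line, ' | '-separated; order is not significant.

Subexpression sizes:
  T → 6
  π[c](T) → 6
  σ[c<5](π[c](T)) → 2
  S → 4
  (σ[c<5](π[c](T)) ⋈[c=h] S) → 1

== RESULT ==
c | w | h
4 | r | 4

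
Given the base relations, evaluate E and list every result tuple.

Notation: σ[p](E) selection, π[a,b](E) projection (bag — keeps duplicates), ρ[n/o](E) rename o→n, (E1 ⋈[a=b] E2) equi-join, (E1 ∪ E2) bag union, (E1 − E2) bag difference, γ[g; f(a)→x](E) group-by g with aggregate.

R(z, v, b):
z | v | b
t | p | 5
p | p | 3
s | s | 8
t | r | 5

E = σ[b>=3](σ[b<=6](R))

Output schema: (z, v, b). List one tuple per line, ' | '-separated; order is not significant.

Stepwise |·|:
  R → 4
  σ[b<=6](R) → 3
  σ[b>=3](σ[b<=6](R)) → 3

== RESULT ==
z | v | b
p | p | 3
t | p | 5
t | r | 5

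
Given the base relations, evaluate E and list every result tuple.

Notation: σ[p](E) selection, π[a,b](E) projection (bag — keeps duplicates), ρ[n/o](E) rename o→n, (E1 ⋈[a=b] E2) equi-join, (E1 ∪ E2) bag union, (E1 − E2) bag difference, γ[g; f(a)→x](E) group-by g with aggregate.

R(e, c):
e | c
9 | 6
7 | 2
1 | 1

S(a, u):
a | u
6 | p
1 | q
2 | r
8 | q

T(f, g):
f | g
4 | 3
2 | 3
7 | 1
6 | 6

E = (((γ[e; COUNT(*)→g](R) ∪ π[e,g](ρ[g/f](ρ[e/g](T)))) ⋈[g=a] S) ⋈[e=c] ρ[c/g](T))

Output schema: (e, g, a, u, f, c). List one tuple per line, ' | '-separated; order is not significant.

Subexpression sizes:
  R → 3
  γ[e; COUNT(*)→g](R) → 3
  T → 4
  ρ[e/g](T) → 4
  ρ[g/f](ρ[e/g](T)) → 4
  π[e,g](ρ[g/f](ρ[e/g](T))) → 4
  (γ[e; COUNT(*)→g](R) ∪ π[e,g](ρ[g/f](ρ[e/g](T)))) → 7
  S → 4
  ((γ[e; COUNT(*)→g](R) ∪ π[e,g](ρ[g/f](ρ[e/g](T)))) ⋈[g=a] S) → 5
  T → 4
  ρ[c/g](T) → 4
  (((γ[e; COUNT(*)→g](R) ∪ π[e,g](ρ[g/f](ρ[e/g](T)))) ⋈[g=a] S) ⋈[e=c] ρ[c/g](T)) → 4

== RESULT ==
e | g | a | u | f | c
1 | 1 | 1 | q | 7 | 1
3 | 2 | 2 | r | 2 | 3
3 | 2 | 2 | r | 4 | 3
6 | 6 | 6 | p | 6 | 6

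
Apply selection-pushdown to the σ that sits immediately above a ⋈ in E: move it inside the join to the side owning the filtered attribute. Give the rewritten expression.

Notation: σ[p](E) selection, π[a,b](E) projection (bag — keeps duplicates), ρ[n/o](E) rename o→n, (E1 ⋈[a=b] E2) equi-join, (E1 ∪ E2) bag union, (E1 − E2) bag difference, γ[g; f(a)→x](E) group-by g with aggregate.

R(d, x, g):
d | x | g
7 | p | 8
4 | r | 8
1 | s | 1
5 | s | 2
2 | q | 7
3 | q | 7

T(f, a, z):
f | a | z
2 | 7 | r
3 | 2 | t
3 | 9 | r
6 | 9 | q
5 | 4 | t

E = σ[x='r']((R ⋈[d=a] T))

σ filters on x, owned by the left side.
E' = (σ[x='r'](R) ⋈[d=a] T)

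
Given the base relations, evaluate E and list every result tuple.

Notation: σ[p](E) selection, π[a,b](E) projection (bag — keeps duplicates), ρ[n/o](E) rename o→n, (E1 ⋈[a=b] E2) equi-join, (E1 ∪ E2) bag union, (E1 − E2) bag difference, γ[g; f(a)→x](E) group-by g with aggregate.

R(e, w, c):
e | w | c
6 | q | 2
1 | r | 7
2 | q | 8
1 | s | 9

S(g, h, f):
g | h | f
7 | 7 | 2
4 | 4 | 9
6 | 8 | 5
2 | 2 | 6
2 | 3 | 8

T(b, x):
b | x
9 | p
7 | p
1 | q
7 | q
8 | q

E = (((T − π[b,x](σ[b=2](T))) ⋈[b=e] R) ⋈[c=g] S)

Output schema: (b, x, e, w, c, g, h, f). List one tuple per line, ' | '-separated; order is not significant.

Subexpression sizes:
  T → 5
  T → 5
  σ[b=2](T) → 0
  π[b,x](σ[b=2](T)) → 0
  (T − π[b,x](σ[b=2](T))) → 5
  R → 4
  ((T − π[b,x](σ[b=2](T))) ⋈[b=e] R) → 2
  S → 5
  (((T − π[b,x](σ[b=2](T))) ⋈[b=e] R) ⋈[c=g] S) → 1

== RESULT ==
b | x | e | w | c | g | h | f
1 | q | 1 | r | 7 | 7 | 7 | 2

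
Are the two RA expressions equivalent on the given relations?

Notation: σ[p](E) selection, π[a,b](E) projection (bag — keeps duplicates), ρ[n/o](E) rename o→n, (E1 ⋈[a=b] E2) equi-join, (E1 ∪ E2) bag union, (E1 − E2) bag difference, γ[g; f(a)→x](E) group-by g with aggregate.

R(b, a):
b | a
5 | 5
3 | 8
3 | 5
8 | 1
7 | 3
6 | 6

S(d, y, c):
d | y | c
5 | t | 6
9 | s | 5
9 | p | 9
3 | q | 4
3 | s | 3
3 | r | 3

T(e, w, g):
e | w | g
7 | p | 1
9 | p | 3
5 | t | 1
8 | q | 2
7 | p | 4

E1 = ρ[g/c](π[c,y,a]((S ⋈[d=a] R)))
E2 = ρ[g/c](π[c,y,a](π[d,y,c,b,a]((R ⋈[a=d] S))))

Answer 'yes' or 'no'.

E1 row counts bottom-up:
  S → 6
  R → 6
  (S ⋈[d=a] R) → 5
  π[c,y,a]((S ⋈[d=a] R)) → 5
  ρ[g/c](π[c,y,a]((S ⋈[d=a] R))) → 5
E2 row counts bottom-up:
  R → 6
  S → 6
  (R ⋈[a=d] S) → 5
  π[d,y,c,b,a]((R ⋈[a=d] S)) → 5
  π[c,y,a](π[d,y,c,b,a]((R ⋈[a=d] S))) → 5
  ρ[g/c](π[c,y,a](π[d,y,c,b,a]((R ⋈[a=d] S)))) → 5

E1 and E2 produce the same multiset:
g | y | a
3 | r | 3
3 | s | 3
4 | q | 3
6 | t | 5
6 | t | 5

yes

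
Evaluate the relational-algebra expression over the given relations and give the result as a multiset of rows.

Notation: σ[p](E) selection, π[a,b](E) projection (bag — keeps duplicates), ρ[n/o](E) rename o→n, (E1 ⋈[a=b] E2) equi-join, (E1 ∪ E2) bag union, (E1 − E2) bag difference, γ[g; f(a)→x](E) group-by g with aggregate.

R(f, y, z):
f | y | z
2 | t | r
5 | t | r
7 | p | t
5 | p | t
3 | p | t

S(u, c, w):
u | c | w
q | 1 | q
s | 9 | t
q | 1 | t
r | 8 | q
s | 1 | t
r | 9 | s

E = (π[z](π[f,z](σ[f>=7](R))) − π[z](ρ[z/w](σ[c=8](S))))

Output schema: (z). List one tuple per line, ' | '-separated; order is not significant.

Stepwise |·|:
  R → 5
  σ[f>=7](R) → 1
  π[f,z](σ[f>=7](R)) → 1
  π[z](π[f,z](σ[f>=7](R))) → 1
  S → 6
  σ[c=8](S) → 1
  ρ[z/w](σ[c=8](S)) → 1
  π[z](ρ[z/w](σ[c=8](S))) → 1
  (π[z](π[f,z](σ[f>=7](R))) − π[z](ρ[z/w](σ[c=8](S)))) → 1

== RESULT ==
z
t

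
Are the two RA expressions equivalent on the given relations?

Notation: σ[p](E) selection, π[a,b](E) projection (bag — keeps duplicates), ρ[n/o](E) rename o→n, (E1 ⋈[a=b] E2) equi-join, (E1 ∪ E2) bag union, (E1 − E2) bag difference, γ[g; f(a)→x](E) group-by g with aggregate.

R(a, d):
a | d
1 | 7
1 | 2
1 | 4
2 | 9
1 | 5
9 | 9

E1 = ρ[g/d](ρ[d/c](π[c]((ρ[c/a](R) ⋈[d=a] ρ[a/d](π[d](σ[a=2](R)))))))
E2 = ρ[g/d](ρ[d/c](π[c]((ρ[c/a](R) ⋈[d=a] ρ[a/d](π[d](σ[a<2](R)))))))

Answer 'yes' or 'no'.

E1 subexpression sizes:
  R → 6
  ρ[c/a](R) → 6
  R → 6
  σ[a=2](R) → 1
  π[d](σ[a=2](R)) → 1
  ρ[a/d](π[d](σ[a=2](R))) → 1
  (ρ[c/a](R) ⋈[d=a] ρ[a/d](π[d](σ[a=2](R)))) → 2
  π[c]((ρ[c/a](R) ⋈[d=a] ρ[a/d](π[d](σ[a=2](R))))) → 2
  ρ[d/c](π[c]((ρ[c/a](R) ⋈[d=a] ρ[a/d](π[d](σ[a=2](R)))))) → 2
  ρ[g/d](ρ[d/c](π[c]((ρ[c/a](R) ⋈[d=a] ρ[a/d](π[d](σ[a=2](R))))))) → 2
E2 subexpression sizes:
  R → 6
  ρ[c/a](R) → 6
  R → 6
  σ[a<2](R) → 4
  π[d](σ[a<2](R)) → 4
  ρ[a/d](π[d](σ[a<2](R))) → 4
  (ρ[c/a](R) ⋈[d=a] ρ[a/d](π[d](σ[a<2](R)))) → 4
  π[c]((ρ[c/a](R) ⋈[d=a] ρ[a/d](π[d](σ[a<2](R))))) → 4
  ρ[d/c](π[c]((ρ[c/a](R) ⋈[d=a] ρ[a/d](π[d](σ[a<2](R)))))) → 4
  ρ[g/d](ρ[d/c](π[c]((ρ[c/a](R) ⋈[d=a] ρ[a/d](π[d](σ[a<2](R))))))) → 4

E1 result:
g
2
9
E2 result:
g
1
1
1
1
Witness: (1,) appears 0× in E1 but 4× in E2.

no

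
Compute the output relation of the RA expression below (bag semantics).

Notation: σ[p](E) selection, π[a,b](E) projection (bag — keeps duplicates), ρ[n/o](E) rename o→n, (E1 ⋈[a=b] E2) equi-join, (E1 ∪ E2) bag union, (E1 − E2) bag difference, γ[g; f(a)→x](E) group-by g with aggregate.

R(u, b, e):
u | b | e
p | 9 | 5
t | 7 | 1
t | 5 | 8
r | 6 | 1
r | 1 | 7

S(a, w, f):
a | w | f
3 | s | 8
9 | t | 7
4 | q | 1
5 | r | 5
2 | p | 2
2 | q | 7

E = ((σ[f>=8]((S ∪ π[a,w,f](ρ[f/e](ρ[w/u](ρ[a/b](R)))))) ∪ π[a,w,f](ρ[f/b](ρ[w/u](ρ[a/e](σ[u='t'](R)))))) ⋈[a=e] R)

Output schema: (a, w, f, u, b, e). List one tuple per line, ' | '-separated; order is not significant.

Stepwise |·|:
  S → 6
  R → 5
  ρ[a/b](R) → 5
  ρ[w/u](ρ[a/b](R)) → 5
  ρ[f/e](ρ[w/u](ρ[a/b](R))) → 5
  π[a,w,f](ρ[f/e](ρ[w/u](ρ[a/b](R)))) → 5
  (S ∪ π[a,w,f](ρ[f/e](ρ[w/u](ρ[a/b](R))))) → 11
  σ[f>=8]((S ∪ π[a,w,f](ρ[f/e](ρ[w/u](ρ[a/b](R)))))) → 2
  R → 5
  σ[u='t'](R) → 2
  ρ[a/e](σ[u='t'](R)) → 2
  ρ[w/u](ρ[a/e](σ[u='t'](R))) → 2
  ρ[f/b](ρ[w/u](ρ[a/e](σ[u='t'](R)))) → 2
  π[a,w,f](ρ[f/b](ρ[w/u](ρ[a/e](σ[u='t'](R))))) → 2
  (σ[f>=8]((S ∪ π[a,w,f](ρ[f/e](ρ[w/u](ρ[a/b](R)))))) ∪ π[a,w,f](ρ[f/b](ρ[w/u](ρ[a/e](σ[u='t'](R)))))) → 4
  R → 5
  ((σ[f>=8]((S ∪ π[a,w,f](ρ[f/e](ρ[w/u](ρ[a/b](R)))))) ∪ π[a,w,f](ρ[f/b](ρ[w/u](ρ[a/e](σ[u='t'](R)))))) ⋈[a=e] R) → 4

== RESULT ==
a | w | f | u | b | e
1 | t | 7 | r | 6 | 1
1 | t | 7 | t | 7 | 1
5 | t | 8 | p | 9 | 5
8 | t | 5 | t | 5 | 8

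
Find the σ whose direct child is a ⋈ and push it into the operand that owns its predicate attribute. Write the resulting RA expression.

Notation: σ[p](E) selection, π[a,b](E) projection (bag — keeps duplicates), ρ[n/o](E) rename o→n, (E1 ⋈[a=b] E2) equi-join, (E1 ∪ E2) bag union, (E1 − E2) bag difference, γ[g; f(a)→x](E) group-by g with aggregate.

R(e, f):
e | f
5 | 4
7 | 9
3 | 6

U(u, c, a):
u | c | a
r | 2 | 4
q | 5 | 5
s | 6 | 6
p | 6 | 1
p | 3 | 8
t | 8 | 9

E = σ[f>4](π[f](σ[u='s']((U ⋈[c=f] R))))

σ filters on u, owned by the left side.
E' = σ[f>4](π[f]((σ[u='s'](U) ⋈[c=f] R)))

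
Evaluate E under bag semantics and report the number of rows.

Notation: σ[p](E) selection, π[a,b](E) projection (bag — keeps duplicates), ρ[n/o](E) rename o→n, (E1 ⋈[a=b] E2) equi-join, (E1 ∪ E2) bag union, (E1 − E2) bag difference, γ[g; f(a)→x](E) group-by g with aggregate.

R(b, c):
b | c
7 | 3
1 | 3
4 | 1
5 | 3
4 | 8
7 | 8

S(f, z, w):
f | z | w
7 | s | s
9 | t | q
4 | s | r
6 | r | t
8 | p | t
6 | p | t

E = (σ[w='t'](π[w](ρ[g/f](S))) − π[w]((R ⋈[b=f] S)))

Row counts bottom-up:
  S → 6
  ρ[g/f](S) → 6
  π[w](ρ[g/f](S)) → 6
  σ[w='t'](π[w](ρ[g/f](S))) → 3
  R → 6
  S → 6
  (R ⋈[b=f] S) → 4
  π[w]((R ⋈[b=f] S)) → 4
  (σ[w='t'](π[w](ρ[g/f](S))) − π[w]((R ⋈[b=f] S))) → 3

|E| = 3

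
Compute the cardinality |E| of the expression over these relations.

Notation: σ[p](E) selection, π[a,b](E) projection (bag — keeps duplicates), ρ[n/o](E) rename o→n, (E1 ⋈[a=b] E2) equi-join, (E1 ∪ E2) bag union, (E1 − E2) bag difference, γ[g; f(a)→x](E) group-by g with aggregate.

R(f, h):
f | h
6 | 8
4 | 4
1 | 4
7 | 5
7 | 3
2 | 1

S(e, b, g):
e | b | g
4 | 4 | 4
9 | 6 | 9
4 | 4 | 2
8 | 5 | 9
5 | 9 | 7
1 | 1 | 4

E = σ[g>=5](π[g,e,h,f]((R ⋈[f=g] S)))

Stepwise |·|:
  R → 6
  S → 6
  (R ⋈[f=g] S) → 5
  π[g,e,h,f]((R ⋈[f=g] S)) → 5
  σ[g>=5](π[g,e,h,f]((R ⋈[f=g] S))) → 2

|E| = 2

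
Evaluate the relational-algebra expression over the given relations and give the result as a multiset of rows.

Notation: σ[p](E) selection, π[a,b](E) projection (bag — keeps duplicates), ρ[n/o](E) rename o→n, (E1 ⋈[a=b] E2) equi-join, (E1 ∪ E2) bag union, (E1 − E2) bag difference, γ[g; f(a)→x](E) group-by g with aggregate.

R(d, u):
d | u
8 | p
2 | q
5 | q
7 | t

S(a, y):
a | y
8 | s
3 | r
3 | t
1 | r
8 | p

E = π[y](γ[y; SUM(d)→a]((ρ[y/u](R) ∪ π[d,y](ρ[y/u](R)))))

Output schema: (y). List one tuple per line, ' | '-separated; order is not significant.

Row counts bottom-up:
  R → 4
  ρ[y/u](R) → 4
  R → 4
  ρ[y/u](R) → 4
  π[d,y](ρ[y/u](R)) → 4
  (ρ[y/u](R) ∪ π[d,y](ρ[y/u](R))) → 8
  γ[y; SUM(d)→a]((ρ[y/u](R) ∪ π[d,y](ρ[y/u](R)))) → 3
  π[y](γ[y; SUM(d)→a]((ρ[y/u](R) ∪ π[d,y](ρ[y/u](R))))) → 3

== RESULT ==
y
p
q
t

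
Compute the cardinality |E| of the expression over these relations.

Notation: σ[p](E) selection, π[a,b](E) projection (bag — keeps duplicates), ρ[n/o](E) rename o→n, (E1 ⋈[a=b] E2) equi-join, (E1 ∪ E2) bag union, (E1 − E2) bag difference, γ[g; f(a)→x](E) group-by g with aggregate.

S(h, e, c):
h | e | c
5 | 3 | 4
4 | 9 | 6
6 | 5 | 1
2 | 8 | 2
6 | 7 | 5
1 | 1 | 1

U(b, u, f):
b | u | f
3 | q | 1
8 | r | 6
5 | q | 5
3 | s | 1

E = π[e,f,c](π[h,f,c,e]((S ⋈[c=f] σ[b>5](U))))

Stepwise |·|:
  S → 6
  U → 4
  σ[b>5](U) → 1
  (S ⋈[c=f] σ[b>5](U)) → 1
  π[h,f,c,e]((S ⋈[c=f] σ[b>5](U))) → 1
  π[e,f,c](π[h,f,c,e]((S ⋈[c=f] σ[b>5](U)))) → 1

|E| = 1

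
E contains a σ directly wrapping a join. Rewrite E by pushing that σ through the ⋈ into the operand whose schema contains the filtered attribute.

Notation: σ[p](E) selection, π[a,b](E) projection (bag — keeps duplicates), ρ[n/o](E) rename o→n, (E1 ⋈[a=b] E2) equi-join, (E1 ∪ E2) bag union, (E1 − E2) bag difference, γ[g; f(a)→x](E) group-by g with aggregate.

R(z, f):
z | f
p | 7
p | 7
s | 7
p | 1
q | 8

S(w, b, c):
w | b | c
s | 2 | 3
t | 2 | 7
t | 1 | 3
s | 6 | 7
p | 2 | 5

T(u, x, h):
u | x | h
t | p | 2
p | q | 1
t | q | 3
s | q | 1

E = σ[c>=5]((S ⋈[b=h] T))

σ filters on c, owned by the left side.
E' = (σ[c>=5](S) ⋈[b=h] T)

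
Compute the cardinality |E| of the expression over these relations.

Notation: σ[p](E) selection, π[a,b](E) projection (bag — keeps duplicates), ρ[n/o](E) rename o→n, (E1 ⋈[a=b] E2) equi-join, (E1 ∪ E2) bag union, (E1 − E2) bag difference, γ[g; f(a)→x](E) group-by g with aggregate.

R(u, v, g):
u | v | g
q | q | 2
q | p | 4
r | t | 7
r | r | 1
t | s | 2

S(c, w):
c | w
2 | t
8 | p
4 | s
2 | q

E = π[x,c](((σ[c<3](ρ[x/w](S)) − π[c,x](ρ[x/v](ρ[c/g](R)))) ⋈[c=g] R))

Row counts bottom-up:
  S → 4
  ρ[x/w](S) → 4
  σ[c<3](ρ[x/w](S)) → 2
  R → 5
  ρ[c/g](R) → 5
  ρ[x/v](ρ[c/g](R)) → 5
  π[c,x](ρ[x/v](ρ[c/g](R))) → 5
  (σ[c<3](ρ[x/w](S)) − π[c,x](ρ[x/v](ρ[c/g](R)))) → 1
  R → 5
  ((σ[c<3](ρ[x/w](S)) − π[c,x](ρ[x/v](ρ[c/g](R)))) ⋈[c=g] R) → 2
  π[x,c](((σ[c<3](ρ[x/w](S)) − π[c,x](ρ[x/v](ρ[c/g](R)))) ⋈[c=g] R)) → 2

|E| = 2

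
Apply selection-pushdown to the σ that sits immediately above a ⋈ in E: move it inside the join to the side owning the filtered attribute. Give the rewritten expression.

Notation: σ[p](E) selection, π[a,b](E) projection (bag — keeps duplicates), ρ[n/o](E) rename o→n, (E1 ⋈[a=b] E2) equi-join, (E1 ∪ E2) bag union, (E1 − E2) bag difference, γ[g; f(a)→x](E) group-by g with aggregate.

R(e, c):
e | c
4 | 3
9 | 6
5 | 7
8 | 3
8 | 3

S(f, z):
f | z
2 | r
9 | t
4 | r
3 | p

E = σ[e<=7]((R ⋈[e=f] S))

σ filters on e, owned by the left side.
E' = (σ[e<=7](R) ⋈[e=f] S)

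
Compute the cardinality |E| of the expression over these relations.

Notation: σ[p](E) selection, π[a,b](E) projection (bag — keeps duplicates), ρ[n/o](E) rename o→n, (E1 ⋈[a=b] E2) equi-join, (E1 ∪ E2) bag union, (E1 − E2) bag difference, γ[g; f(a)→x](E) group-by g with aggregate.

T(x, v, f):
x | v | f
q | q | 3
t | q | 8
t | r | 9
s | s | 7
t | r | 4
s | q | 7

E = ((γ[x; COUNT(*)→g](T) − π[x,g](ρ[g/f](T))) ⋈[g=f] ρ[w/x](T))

Per-node cardinality:
  T → 6
  γ[x; COUNT(*)→g](T) → 3
  T → 6
  ρ[g/f](T) → 6
  π[x,g](ρ[g/f](T)) → 6
  (γ[x; COUNT(*)→g](T) − π[x,g](ρ[g/f](T))) → 3
  T → 6
  ρ[w/x](T) → 6
  ((γ[x; COUNT(*)→g](T) − π[x,g](ρ[g/f](T))) ⋈[g=f] ρ[w/x](T)) → 1

|E| = 1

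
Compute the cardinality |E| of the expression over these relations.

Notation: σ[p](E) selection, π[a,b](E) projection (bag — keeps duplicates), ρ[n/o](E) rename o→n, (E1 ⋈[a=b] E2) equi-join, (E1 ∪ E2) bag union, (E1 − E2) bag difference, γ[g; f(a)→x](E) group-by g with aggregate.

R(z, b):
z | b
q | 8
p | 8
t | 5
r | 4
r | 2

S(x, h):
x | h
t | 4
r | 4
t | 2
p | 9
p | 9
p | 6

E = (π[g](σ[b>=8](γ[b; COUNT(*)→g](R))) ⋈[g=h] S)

Subexpression sizes:
  R → 5
  γ[b; COUNT(*)→g](R) → 4
  σ[b>=8](γ[b; COUNT(*)→g](R)) → 1
  π[g](σ[b>=8](γ[b; COUNT(*)→g](R))) → 1
  S → 6
  (π[g](σ[b>=8](γ[b; COUNT(*)→g](R))) ⋈[g=h] S) → 1

|E| = 1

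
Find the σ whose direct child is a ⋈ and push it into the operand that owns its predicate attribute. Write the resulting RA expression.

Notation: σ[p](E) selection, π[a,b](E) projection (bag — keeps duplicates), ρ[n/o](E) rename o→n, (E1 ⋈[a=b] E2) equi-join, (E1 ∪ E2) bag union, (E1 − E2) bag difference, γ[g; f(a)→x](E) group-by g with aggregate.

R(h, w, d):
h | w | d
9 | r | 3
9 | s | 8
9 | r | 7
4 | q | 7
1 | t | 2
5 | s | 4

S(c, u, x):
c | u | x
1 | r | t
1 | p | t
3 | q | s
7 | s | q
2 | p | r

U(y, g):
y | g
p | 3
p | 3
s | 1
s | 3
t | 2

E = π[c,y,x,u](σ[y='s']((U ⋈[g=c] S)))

σ filters on y, owned by the left side.
E' = π[c,y,x,u]((σ[y='s'](U) ⋈[g=c] S))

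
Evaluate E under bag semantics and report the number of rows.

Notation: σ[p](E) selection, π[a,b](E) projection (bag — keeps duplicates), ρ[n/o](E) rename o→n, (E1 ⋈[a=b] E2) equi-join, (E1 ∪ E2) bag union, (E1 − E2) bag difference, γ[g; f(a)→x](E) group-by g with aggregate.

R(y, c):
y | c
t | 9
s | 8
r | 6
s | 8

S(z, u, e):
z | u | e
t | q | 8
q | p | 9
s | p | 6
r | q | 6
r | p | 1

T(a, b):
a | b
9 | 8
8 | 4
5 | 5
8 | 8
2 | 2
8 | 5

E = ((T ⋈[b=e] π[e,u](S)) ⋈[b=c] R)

Per-node cardinality:
  T → 6
  S → 5
  π[e,u](S) → 5
  (T ⋈[b=e] π[e,u](S)) → 2
  R → 4
  ((T ⋈[b=e] π[e,u](S)) ⋈[b=c] R) → 4

|E| = 4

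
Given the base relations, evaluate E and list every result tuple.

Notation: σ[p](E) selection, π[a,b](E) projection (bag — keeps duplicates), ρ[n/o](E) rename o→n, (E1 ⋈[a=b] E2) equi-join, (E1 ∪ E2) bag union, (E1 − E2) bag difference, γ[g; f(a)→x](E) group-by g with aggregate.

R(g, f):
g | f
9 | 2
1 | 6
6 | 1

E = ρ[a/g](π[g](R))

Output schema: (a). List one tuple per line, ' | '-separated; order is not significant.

Per-node cardinality:
  R → 3
  π[g](R) → 3
  ρ[a/g](π[g](R)) → 3

== RESULT ==
a
1
6
9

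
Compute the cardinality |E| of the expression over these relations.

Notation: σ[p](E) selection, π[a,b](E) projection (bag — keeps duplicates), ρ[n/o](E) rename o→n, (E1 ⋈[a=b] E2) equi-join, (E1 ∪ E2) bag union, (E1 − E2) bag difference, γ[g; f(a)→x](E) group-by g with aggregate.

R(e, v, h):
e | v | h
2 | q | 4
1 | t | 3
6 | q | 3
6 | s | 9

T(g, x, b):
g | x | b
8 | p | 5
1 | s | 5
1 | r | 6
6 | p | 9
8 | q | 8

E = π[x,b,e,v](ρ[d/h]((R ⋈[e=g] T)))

Row counts bottom-up:
  R → 4
  T → 5
  (R ⋈[e=g] T) → 4
  ρ[d/h]((R ⋈[e=g] T)) → 4
  π[x,b,e,v](ρ[d/h]((R ⋈[e=g] T))) → 4

|E| = 4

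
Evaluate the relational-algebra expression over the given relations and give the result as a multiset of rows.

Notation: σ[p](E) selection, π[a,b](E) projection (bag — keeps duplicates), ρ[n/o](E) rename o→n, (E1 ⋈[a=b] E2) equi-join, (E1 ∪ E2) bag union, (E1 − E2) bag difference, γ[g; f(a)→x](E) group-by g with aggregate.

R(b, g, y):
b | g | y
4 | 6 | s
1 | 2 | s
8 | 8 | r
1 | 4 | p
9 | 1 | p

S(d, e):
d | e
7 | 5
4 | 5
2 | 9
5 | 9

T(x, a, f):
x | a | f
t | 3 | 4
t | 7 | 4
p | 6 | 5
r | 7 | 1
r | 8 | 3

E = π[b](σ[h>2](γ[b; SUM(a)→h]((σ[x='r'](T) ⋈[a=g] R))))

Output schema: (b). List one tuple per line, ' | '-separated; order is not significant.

Stepwise |·|:
  T → 5
  σ[x='r'](T) → 2
  R → 5
  (σ[x='r'](T) ⋈[a=g] R) → 1
  γ[b; SUM(a)→h]((σ[x='r'](T) ⋈[a=g] R)) → 1
  σ[h>2](γ[b; SUM(a)→h]((σ[x='r'](T) ⋈[a=g] R))) → 1
  π[b](σ[h>2](γ[b; SUM(a)→h]((σ[x='r'](T) ⋈[a=g] R)))) → 1

== RESULT ==
b
8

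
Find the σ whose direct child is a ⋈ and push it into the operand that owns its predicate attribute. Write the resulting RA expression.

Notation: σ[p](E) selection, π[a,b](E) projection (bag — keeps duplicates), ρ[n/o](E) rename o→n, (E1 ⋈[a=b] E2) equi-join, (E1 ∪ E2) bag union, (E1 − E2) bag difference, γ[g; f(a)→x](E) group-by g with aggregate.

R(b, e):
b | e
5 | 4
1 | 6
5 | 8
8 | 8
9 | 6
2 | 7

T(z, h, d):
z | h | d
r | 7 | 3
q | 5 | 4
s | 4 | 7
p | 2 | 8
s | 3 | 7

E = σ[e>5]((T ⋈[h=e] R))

σ filters on e, owned by the right side.
E' = (T ⋈[h=e] σ[e>5](R))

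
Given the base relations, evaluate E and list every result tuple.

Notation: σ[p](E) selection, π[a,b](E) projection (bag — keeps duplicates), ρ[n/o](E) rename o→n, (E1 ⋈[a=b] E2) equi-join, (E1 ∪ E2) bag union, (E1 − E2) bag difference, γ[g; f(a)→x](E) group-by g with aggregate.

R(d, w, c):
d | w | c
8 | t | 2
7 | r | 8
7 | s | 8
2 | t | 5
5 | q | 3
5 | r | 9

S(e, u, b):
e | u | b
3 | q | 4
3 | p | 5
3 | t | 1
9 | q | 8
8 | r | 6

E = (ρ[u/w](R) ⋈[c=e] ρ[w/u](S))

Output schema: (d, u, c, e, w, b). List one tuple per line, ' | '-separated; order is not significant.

Per-node cardinality:
  R → 6
  ρ[u/w](R) → 6
  S → 5
  ρ[w/u](S) → 5
  (ρ[u/w](R) ⋈[c=e] ρ[w/u](S)) → 6

== RESULT ==
d | u | c | e | w | b
5 | q | 3 | 3 | p | 5
5 | q | 3 | 3 | q | 4
5 | q | 3 | 3 | t | 1
5 | r | 9 | 9 | q | 8
7 | r | 8 | 8 | r | 6
7 | s | 8 | 8 | r | 6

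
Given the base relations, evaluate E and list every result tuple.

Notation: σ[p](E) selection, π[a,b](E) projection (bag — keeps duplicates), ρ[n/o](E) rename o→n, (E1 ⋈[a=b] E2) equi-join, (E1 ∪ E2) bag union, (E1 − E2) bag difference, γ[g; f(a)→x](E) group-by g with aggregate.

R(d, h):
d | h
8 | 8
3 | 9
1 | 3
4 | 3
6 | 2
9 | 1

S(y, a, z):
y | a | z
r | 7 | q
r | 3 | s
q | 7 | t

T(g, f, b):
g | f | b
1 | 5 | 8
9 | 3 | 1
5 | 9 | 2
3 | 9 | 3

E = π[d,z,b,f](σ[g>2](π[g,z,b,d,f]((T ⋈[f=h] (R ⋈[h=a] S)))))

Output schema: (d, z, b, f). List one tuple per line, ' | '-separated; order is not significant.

Row counts bottom-up:
  T → 4
  R → 6
  S → 3
  (R ⋈[h=a] S) → 2
  (T ⋈[f=h] (R ⋈[h=a] S)) → 2
  π[g,z,b,d,f]((T ⋈[f=h] (R ⋈[h=a] S))) → 2
  σ[g>2](π[g,z,b,d,f]((T ⋈[f=h] (R ⋈[h=a] S)))) → 2
  π[d,z,b,f](σ[g>2](π[g,z,b,d,f]((T ⋈[f=h] (R ⋈[h=a] S))))) → 2

== RESULT ==
d | z | b | f
1 | s | 1 | 3
4 | s | 1 | 3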